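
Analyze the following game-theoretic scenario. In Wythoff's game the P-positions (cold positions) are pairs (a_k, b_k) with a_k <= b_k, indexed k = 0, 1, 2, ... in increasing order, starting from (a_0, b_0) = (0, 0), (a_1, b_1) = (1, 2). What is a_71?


By Wythoff's theorem, a_k = floor(k * phi) and b_k = floor(k * phi^2) = a_k + k, where phi = (1 + sqrt(5))/2 is the golden ratio.
phi = (1 + sqrt(5))/2 = 1.618034
k = 71
k * phi = 71 * 1.618034 = 114.880413
a_71 = floor(k * phi) = 114

114


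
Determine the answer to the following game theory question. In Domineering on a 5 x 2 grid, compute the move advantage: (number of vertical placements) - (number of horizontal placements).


Board is 5 x 2 (rows x cols).
Left (vertical) placements: (rows-1) * cols = 4 * 2 = 8
Right (horizontal) placements: rows * (cols-1) = 5 * 1 = 5
Advantage = Left - Right = 8 - 5 = 3

3


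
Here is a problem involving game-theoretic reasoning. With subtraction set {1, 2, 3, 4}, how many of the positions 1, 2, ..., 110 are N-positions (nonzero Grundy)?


Subtraction set S = {1, 2, 3, 4}, so G(n) = n mod 5.
G(n) = 0 when n is a multiple of 5.
Multiples of 5 in [1, 110]: 22
N-positions (nonzero Grundy) = 110 - 22 = 88

88


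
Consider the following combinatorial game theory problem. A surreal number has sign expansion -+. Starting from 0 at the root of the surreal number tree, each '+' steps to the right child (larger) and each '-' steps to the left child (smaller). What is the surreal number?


Sign expansion: -+
Rule: track bounds (lo, hi), initially (-inf, +inf). On '+', the current value becomes lo and we move to the simplest number in (value, hi): value + 1 if hi = +inf, otherwise the midpoint (value + hi)/2. On '-', the current value becomes hi and we move to value - 1 if lo = -inf, otherwise the midpoint (lo + value)/2.
Start at 0.
Step 1: sign = -, move left. Bounds: (-inf, 0). Value = -1
Step 2: sign = +, move right. Bounds: (-1, 0). Value = -1/2
The surreal number with sign expansion -+ is -1/2.

-1/2


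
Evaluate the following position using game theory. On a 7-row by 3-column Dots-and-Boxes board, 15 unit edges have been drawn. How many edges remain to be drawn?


Grid: 7 x 3 boxes, i.e. 8 rows and 4 columns of dots.
Horizontal edges: (rows + 1) * cols = 8 * 3 = 24
Vertical edges: rows * (cols + 1) = 7 * 4 = 28
Total edges: 24 + 28 = 52
Edges drawn: 15
Remaining: 52 - 15 = 37

37


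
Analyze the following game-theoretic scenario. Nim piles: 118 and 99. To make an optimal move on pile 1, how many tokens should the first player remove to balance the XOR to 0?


Piles: 118 and 99
Current XOR: 118 XOR 99 = 21 (non-zero, so this is an N-position).
To make the XOR zero, we need to find a move that balances the piles.
For pile 1 (size 118): target = 118 XOR 21 = 99
We reduce pile 1 from 118 to 99.
Tokens removed: 118 - 99 = 19
Verification: 99 XOR 99 = 0

19


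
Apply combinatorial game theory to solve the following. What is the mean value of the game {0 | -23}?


Game = {0 | -23}, a switch {a | b} with numbers a > b.
Its thermograph has left wall a - t and right wall b + t, which meet at t = (a - b)/2, where both equal (a + b)/2. So the mast (mean value) is at (a + b)/2.
Mean = (0 + (-23))/2 = -23/2 = -23/2

-23/2


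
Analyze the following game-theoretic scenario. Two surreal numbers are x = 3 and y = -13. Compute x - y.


x = 3, y = -13
x - y = 3 - -13 = 16

16


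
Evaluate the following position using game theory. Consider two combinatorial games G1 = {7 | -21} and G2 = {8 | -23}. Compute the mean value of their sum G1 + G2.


G1 = {7 | -21}, G2 = {8 | -23}
Each is a switch {a | b} with numbers a > b; its mean value is (a + b)/2, and mean value is additive over game sums: m(G1 + G2) = m(G1) + m(G2).
Mean of G1 = (7 + (-21))/2 = -14/2 = -7
Mean of G2 = (8 + (-23))/2 = -15/2 = -15/2
Mean of G1 + G2 = -7 + -15/2 = -29/2

-29/2


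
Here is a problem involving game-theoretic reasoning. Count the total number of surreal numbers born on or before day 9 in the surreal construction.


Day 0: {|} = 0 is born. Count = 1.
Day n: the number of surreal numbers born by day n is 2^(n+1) - 1.
By day 0: 2^1 - 1 = 1
By day 1: 2^2 - 1 = 3
By day 2: 2^3 - 1 = 7
By day 3: 2^4 - 1 = 15
By day 4: 2^5 - 1 = 31
By day 5: 2^6 - 1 = 63
By day 6: 2^7 - 1 = 127
By day 7: 2^8 - 1 = 255
By day 8: 2^9 - 1 = 511
By day 9: 2^10 - 1 = 1023
By day 9: 1023 surreal numbers.

1023


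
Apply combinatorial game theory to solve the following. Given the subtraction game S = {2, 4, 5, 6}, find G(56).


The subtraction set is S = {2, 4, 5, 6}.
G(k) = mex{ G(k - s) : s in S, s <= k }. We compute iteratively: G(0) = 0.
G(1) = mex({}) = 0
G(2) = mex({0}) = 1
G(3) = mex({0}) = 1
G(4) = mex({0, 1}) = 2
G(5) = mex({0, 1}) = 2
G(6) = mex({0, 1, 2}) = 3
G(7) = mex({0, 1, 2}) = 3
G(8) = mex({1, 2, 3}) = 0
G(9) = mex({1, 2, 3}) = 0
G(10) = mex({0, 2, 3}) = 1
G(11) = mex({0, 2, 3}) = 1
G(12) = mex({0, 1, 3}) = 2
G(13) = mex({0, 1, 3}) = 2
Observe that G(8)..G(13) = 0, 0, 1, 1, 2, 2 repeats G(0)..G(5) = 0, 0, 1, 1, 2, 2.
For k >= max(S) = 6, G(k) is determined by the previous 6 values G(k-6)..G(k-1); a window of 6 consecutive values has recurred shifted by 8, so by induction G(k + 8) = G(k) for all k >= 0: the sequence is periodic from the start with period 8.
One period: G(0..7) = 0, 0, 1, 1, 2, 2, 3, 3.
56 mod 8 = 0, so G(56) = G(0) = 0.

0


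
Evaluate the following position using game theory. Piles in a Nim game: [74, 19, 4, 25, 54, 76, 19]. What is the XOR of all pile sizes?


We need the XOR (exclusive or) of all pile sizes.
After XOR-ing pile 1 (size 74): 0 XOR 74 = 74
After XOR-ing pile 2 (size 19): 74 XOR 19 = 89
After XOR-ing pile 3 (size 4): 89 XOR 4 = 93
After XOR-ing pile 4 (size 25): 93 XOR 25 = 68
After XOR-ing pile 5 (size 54): 68 XOR 54 = 114
After XOR-ing pile 6 (size 76): 114 XOR 76 = 62
After XOR-ing pile 7 (size 19): 62 XOR 19 = 45
The Nim-value of this position is 45.

45


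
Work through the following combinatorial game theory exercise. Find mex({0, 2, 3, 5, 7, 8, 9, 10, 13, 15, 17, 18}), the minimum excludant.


Set = {0, 2, 3, 5, 7, 8, 9, 10, 13, 15, 17, 18}
0 is in the set.
1 is NOT in the set. This is the mex.
mex = 1

1


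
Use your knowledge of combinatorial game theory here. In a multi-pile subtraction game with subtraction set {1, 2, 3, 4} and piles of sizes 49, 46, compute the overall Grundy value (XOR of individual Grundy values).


Subtraction set: {1, 2, 3, 4}
For this subtraction set, G(n) = n mod 5 (period = max + 1 = 5).
Pile 1 (size 49): G(49) = 49 mod 5 = 4
Pile 2 (size 46): G(46) = 46 mod 5 = 1
Total Grundy value = XOR of all: 4 XOR 1 = 5

5


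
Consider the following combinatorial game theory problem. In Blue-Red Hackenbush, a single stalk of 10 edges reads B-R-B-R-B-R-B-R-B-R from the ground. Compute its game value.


Edges (from ground): B-R-B-R-B-R-B-R-B-R
By Berlekamp's sign-expansion rule, a Blue-Red Hackenbush stalk has the value of the surreal number whose sign sequence is the edge sequence with B -> + and R -> -.
Sign sequence: +-+-+-+-+-
Trace the sign expansion in the surreal number tree, starting from 0:
Edge 1: B (sign +) -> bounds (0, +inf), value = 1
Edge 2: R (sign -) -> bounds (0, 1), value = 1/2
Edge 3: B (sign +) -> bounds (1/2, 1), value = 3/4
Edge 4: R (sign -) -> bounds (1/2, 3/4), value = 5/8
Edge 5: B (sign +) -> bounds (5/8, 3/4), value = 11/16
Edge 6: R (sign -) -> bounds (5/8, 11/16), value = 21/32
Edge 7: B (sign +) -> bounds (21/32, 11/16), value = 43/64
Edge 8: R (sign -) -> bounds (21/32, 43/64), value = 85/128
Edge 9: B (sign +) -> bounds (85/128, 43/64), value = 171/256
Edge 10: R (sign -) -> bounds (85/128, 171/256), value = 341/512
Game value = 341/512

341/512


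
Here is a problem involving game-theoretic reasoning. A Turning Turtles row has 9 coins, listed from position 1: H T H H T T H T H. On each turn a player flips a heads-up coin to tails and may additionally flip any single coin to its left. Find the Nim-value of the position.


Coins: H T H H T T H T H
Key fact: a single head at position k behaves exactly like a Nim heap of size k (turning it to T and optionally flipping a coin at j < k corresponds to moving the heap from k to j, or to 0), and heads combine as a disjunctive sum (two heads at the same place would cancel, matching j XOR j = 0). So the Nim-value is the XOR of the 1-indexed positions of the heads.
Face-up positions (1-indexed): [1, 3, 4, 7, 9]
XOR 0 with 1: 0 XOR 1 = 1
XOR 1 with 3: 1 XOR 3 = 2
XOR 2 with 4: 2 XOR 4 = 6
XOR 6 with 7: 6 XOR 7 = 1
XOR 1 with 9: 1 XOR 9 = 8
Nim-value = 8

8


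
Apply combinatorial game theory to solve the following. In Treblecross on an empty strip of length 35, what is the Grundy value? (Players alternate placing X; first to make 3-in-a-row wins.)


Treblecross: place X on empty cells; 3-in-a-row wins.
Playing within two cells of an existing X lets the opponent win at once, so sensible play treats the cells i-2..i+2 around each X as dead. The player left with no safe cell loses, so this is a normal-play take-away game on strips of safe cells.
Placing X at cell i (0-indexed) of a strip of k safe cells leaves independent strips of sizes max(0, i-2) and max(0, k-i-3). Hence G(k) = mex{ G(max(0,i-2)) XOR G(max(0,k-i-3)) : 0 <= i < k }, with G(0) = 0.
G(1): splits (0,0):0^0=0 -> mex({0}) = 1
G(2): splits (0,0):0^0=0 -> mex({0}) = 1
G(3): splits (0,0):0^0=0 -> mex({0}) = 1
G(4): splits (0,1):0^1=1 (0,0):0^0=0 -> mex({0, 1}) = 2
G(5): splits (0,2):0^1=1 (0,1):0^1=1 (0,0):0^0=0 -> mex({0, 1}) = 2
G(6) = mex({1}) = 0
G(7) = mex({0, 1, 2}) = 3
G(8) = mex({0, 1, 2}) = 3
G(9) = mex({0, 2}) = 1
G(10) = mex({0, 2, 3}) = 1
G(11) = mex({0, 3}) = 1
G(12) = mex({1, 3}) = 0
G(13) = mex({0, 1, 2, 3}) = 4
G(14) = mex({0, 1, 2}) = 3
G(15) = mex({0, 1, 2}) = 3
G(16) = mex({0, 1, 2, 4}) = 3
G(17) = mex({0, 1, 3, 4}) = 2
G(18) = mex({0, 1, 3, 4}) = 2
G(19) = mex({0, 1, 3, 5}) = 2
G(20) = mex({0, 1, 2, 3, 5}) = 4
G(21) = mex({0, 1, 2, 3, 5}) = 4
G(22) = mex({1, 2, 6}) = 0
G(23) = mex({0, 1, 2, 3, 4, 6}) = 5
G(24) = mex({0, 1, 2, 3, 4}) = 5
G(25) = mex({0, 1, 3, 4, 7}) = 2
G(26) = mex({0, 1, 3, 4, 5, 7}) = 2
G(27) = mex({0, 1, 3, 5}) = 2
G(28) = mex({0, 1, 2, 5}) = 3
G(29) = mex({0, 1, 2, 4, 5, 6}) = 3
G(30) = mex({1, 2, 4, 6}) = 0
G(31) = mex({0, 1, 2, 3, 4, 6}) = 5
G(32) = mex({1, 2, 3, 4, 7}) = 0
G(33) = mex({0, 3, 7}) = 1
G(34) = mex({0, 2, 3, 5, 7}) = 1
G(35) = mex({0, 2, 3, 5, 6}) = 1
Therefore G(35) = 1.

1


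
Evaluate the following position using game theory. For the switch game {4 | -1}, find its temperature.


The game is {4 | -1}, a switch {a | b} with numbers a > b.
Cooling {a | b} by t gives {a - t | b + t}, which stops being hot when a - t = b + t, i.e. at t = (a - b)/2. So the temperature of a switch is (a - b)/2.
Temperature = (Left option - Right option) / 2
= (4 - (-1)) / 2
= 5 / 2
= 5/2

5/2


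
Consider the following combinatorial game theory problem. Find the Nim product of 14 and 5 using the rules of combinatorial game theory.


Nim multiplication is bilinear over XOR: (u XOR v) * w = (u*w) XOR (v*w).
So we split each operand into its bit components and XOR the pairwise Nim products.
14 = 2 + 4 + 8 (as XOR of powers of 2).
5 = 1 + 4 (as XOR of powers of 2).
Using the standard Nim-product table on single bits:
  2*2 = 3,   2*4 = 8,   2*8 = 12,
  4*4 = 6,   4*8 = 11,  8*8 = 13,
and  1*x = x (identity), k*l = l*k (commutative).
Pairwise Nim products:
  2 * 1 = 2
  2 * 4 = 8
  4 * 1 = 4
  4 * 4 = 6
  8 * 1 = 8
  8 * 4 = 11
XOR them: 2 XOR 8 XOR 4 XOR 6 XOR 8 XOR 11 = 11.
Result: 14 * 5 = 11 (in Nim).

11


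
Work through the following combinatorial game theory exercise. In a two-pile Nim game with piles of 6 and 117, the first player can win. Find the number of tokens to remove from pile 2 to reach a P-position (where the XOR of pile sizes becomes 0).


Piles: 6 and 117
Current XOR: 6 XOR 117 = 115 (non-zero, so this is an N-position).
To make the XOR zero, we need to find a move that balances the piles.
For pile 2 (size 117): target = 117 XOR 115 = 6
We reduce pile 2 from 117 to 6.
Tokens removed: 117 - 6 = 111
Verification: 6 XOR 6 = 0

111


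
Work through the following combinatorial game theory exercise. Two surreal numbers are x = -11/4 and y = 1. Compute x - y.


x = -11/4, y = 1
Converting to common denominator: 4
x = -11/4, y = 4/4
x - y = -11/4 - 1 = -15/4

-15/4


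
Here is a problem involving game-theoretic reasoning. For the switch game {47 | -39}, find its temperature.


The game is {47 | -39}, a switch {a | b} with numbers a > b.
Cooling {a | b} by t gives {a - t | b + t}, which stops being hot when a - t = b + t, i.e. at t = (a - b)/2. So the temperature of a switch is (a - b)/2.
Temperature = (Left option - Right option) / 2
= (47 - (-39)) / 2
= 86 / 2
= 43

43


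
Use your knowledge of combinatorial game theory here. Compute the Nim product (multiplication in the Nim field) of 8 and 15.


Nim multiplication is bilinear over XOR: (u XOR v) * w = (u*w) XOR (v*w).
So we split each operand into its bit components and XOR the pairwise Nim products.
8 = 8 (as XOR of powers of 2).
15 = 1 + 2 + 4 + 8 (as XOR of powers of 2).
Using the standard Nim-product table on single bits:
  2*2 = 3,   2*4 = 8,   2*8 = 12,
  4*4 = 6,   4*8 = 11,  8*8 = 13,
and  1*x = x (identity), k*l = l*k (commutative).
Pairwise Nim products:
  8 * 1 = 8
  8 * 2 = 12
  8 * 4 = 11
  8 * 8 = 13
XOR them: 8 XOR 12 XOR 11 XOR 13 = 2.
Result: 8 * 15 = 2 (in Nim).

2


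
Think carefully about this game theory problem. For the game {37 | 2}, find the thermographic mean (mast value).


Game = {37 | 2}, a switch {a | b} with numbers a > b.
Its thermograph has left wall a - t and right wall b + t, which meet at t = (a - b)/2, where both equal (a + b)/2. So the mast (mean value) is at (a + b)/2.
Mean = (37 + (2))/2 = 39/2 = 39/2

39/2


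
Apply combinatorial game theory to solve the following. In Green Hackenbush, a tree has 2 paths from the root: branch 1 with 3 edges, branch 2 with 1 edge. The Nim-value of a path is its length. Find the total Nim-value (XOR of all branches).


The tree has 2 branches from the ground vertex.
In Green Hackenbush, the Nim-value of a simple path of length k is k.
Branch 1: length 3, Nim-value = 3
Branch 2: length 1, Nim-value = 1
Total Nim-value = XOR of all branch values:
0 XOR 3 = 3
3 XOR 1 = 2
Nim-value of the tree = 2

2


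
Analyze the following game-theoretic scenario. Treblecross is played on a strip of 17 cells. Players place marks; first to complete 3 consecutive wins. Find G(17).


Treblecross: place X on empty cells; 3-in-a-row wins.
Playing within two cells of an existing X lets the opponent win at once, so sensible play treats the cells i-2..i+2 around each X as dead. The player left with no safe cell loses, so this is a normal-play take-away game on strips of safe cells.
Placing X at cell i (0-indexed) of a strip of k safe cells leaves independent strips of sizes max(0, i-2) and max(0, k-i-3). Hence G(k) = mex{ G(max(0,i-2)) XOR G(max(0,k-i-3)) : 0 <= i < k }, with G(0) = 0.
G(1): splits (0,0):0^0=0 -> mex({0}) = 1
G(2): splits (0,0):0^0=0 -> mex({0}) = 1
G(3): splits (0,0):0^0=0 -> mex({0}) = 1
G(4): splits (0,1):0^1=1 (0,0):0^0=0 -> mex({0, 1}) = 2
G(5): splits (0,2):0^1=1 (0,1):0^1=1 (0,0):0^0=0 -> mex({0, 1}) = 2
G(6) = mex({1}) = 0
G(7) = mex({0, 1, 2}) = 3
G(8) = mex({0, 1, 2}) = 3
G(9) = mex({0, 2}) = 1
G(10) = mex({0, 2, 3}) = 1
G(11) = mex({0, 3}) = 1
G(12) = mex({1, 3}) = 0
G(13) = mex({0, 1, 2, 3}) = 4
G(14) = mex({0, 1, 2}) = 3
G(15) = mex({0, 1, 2}) = 3
G(16) = mex({0, 1, 2, 4}) = 3
G(17) = mex({0, 1, 3, 4}) = 2
Therefore G(17) = 2.

2


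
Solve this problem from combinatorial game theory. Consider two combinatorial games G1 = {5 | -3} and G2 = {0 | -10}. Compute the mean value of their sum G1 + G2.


G1 = {5 | -3}, G2 = {0 | -10}
Each is a switch {a | b} with numbers a > b; its mean value is (a + b)/2, and mean value is additive over game sums: m(G1 + G2) = m(G1) + m(G2).
Mean of G1 = (5 + (-3))/2 = 2/2 = 1
Mean of G2 = (0 + (-10))/2 = -10/2 = -5
Mean of G1 + G2 = 1 + -5 = -4

-4


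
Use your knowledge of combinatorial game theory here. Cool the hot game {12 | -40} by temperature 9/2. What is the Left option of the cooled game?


Original game: {12 | -40} (a switch {a | b} with a > b).
Cooling by t (for t below the temperature (a - b)/2 = 26) taxes each move by t: {a | b} cooled by t is {a - t | b + t}.
Cooling amount: t = 9/2
Cooled Left option: 12 - 9/2 = 15/2
Cooled Right option: -40 + 9/2 = -71/2
Cooled game: {15/2 | -71/2}
Left option = 15/2

15/2


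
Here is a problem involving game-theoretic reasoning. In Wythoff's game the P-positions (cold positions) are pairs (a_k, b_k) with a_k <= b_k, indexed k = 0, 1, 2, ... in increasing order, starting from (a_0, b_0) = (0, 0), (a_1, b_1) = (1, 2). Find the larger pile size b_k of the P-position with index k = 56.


By Wythoff's theorem, a_k = floor(k * phi) and b_k = floor(k * phi^2) = a_k + k, where phi = (1 + sqrt(5))/2 is the golden ratio.
phi = (1 + sqrt(5))/2 = 1.618034
phi^2 = phi + 1 = 2.618034
k = 56
k * phi^2 = 56 * 2.618034 = 146.609903
b_56 = floor(k * phi^2) = 146 (check: a_56 + k = 90 + 56 = 146)

146


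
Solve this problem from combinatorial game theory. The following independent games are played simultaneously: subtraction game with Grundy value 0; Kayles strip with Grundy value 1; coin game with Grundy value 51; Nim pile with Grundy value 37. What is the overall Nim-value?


By the Sprague-Grundy theorem, the Grundy value of a sum of games is the XOR of individual Grundy values.
subtraction game: Grundy value = 0. Running XOR: 0 XOR 0 = 0
Kayles strip: Grundy value = 1. Running XOR: 0 XOR 1 = 1
coin game: Grundy value = 51. Running XOR: 1 XOR 51 = 50
Nim pile: Grundy value = 37. Running XOR: 50 XOR 37 = 23
The combined Grundy value is 23.

23


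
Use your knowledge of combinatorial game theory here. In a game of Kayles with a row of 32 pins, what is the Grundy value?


Kayles: a move removes 1 or 2 adjacent pins from a contiguous row.
Removing pins from a row of k leaves two independent rows (a, b) with a + b = k - 1 (one pin) or a + b = k - 2 (two pins); an end removal gives a = 0.
By Sprague-Grundy, G(k) = mex{ G(a) XOR G(b) } over all these splits. G(0) = 0.
G(1): splits (0,0):0^0=0 -> mex({0}) = 1
G(2): splits (0,1):0^1=1 (0,0):0^0=0 -> mex({0, 1}) = 2
G(3): splits (0,2):0^2=2 (1,1):1^1=0 (0,1):0^1=1 -> mex({0, 1, 2}) = 3
G(4): splits (0,3):0^3=3 (1,2):1^2=3 (0,2):0^2=2 (1,1):1^1=0 -> mex({0, 2, 3}) = 1
G(5): splits (0,4):0^1=1 (1,3):1^3=2 (2,2):2^2=0 (0,3):0^3=3 (1,2):1^2=3 -> mex({0, 1, 2, 3}) = 4
G(6) = mex({0, 1, 2, 4}) = 3
G(7) = mex({0, 1, 3, 4, 5}) = 2
G(8) = mex({0, 2, 3, 5, 6}) = 1
G(9) = mex({0, 1, 2, 3, 6, 7}) = 4
G(10) = mex({0, 1, 3, 4, 5, 7}) = 2
G(11) = mex({0, 1, 2, 3, 4, 5}) = 6
G(12) = mex({0, 1, 2, 3, 5, 6, 7}) = 4
G(13) = mex({0, 2, 3, 4, 6, 7}) = 1
G(14) = mex({0, 1, 4, 5, 6, 7}) = 2
G(15) = mex({0, 1, 2, 3, 4, 5, 6}) = 7
G(16) = mex({0, 2, 3, 5, 6, 7}) = 1
G(17) = mex({0, 1, 2, 3, 5, 6, 7}) = 4
G(18) = mex({0, 1, 2, 4, 5, 6}) = 3
G(19) = mex({0, 1, 3, 4, 5, 7}) = 2
G(20) = mex({0, 2, 3, 4, 5, 6, 7}) = 1
G(21) = mex({0, 1, 2, 3, 5, 6, 7}) = 4
G(22) = mex({0, 1, 2, 3, 4, 5, 7}) = 6
G(23) = mex({0, 1, 2, 3, 4, 5, 6}) = 7
G(24) = mex({0, 1, 2, 3, 5, 6, 7}) = 4
G(25) = mex({0, 2, 3, 4, 6, 7}) = 1
G(26) = mex({0, 1, 3, 4, 5, 6, 7}) = 2
G(27) = mex({0, 1, 2, 3, 4, 5, 6, 7}) = 8
G(28) = mex({0, 1, 2, 3, 4, 6, 7, 8}) = 5
G(29) = mex({0, 1, 2, 3, 5, 6, 7, 8, 9}) = 4
G(30) = mex({0, 1, 2, 3, 4, 5, 6, 9, 10}) = 7
G(31) = mex({0, 1, 3, 4, 5, 7, 10, 11}) = 2
G(32) = mex({0, 2, 3, 4, 5, 6, 7, 9, 11}) = 1
Therefore G(32) = 1.

1


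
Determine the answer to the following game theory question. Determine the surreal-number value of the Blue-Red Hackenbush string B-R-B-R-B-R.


Edges (from ground): B-R-B-R-B-R
By Berlekamp's sign-expansion rule, a Blue-Red Hackenbush stalk has the value of the surreal number whose sign sequence is the edge sequence with B -> + and R -> -.
Sign sequence: +-+-+-
Trace the sign expansion in the surreal number tree, starting from 0:
Edge 1: B (sign +) -> bounds (0, +inf), value = 1
Edge 2: R (sign -) -> bounds (0, 1), value = 1/2
Edge 3: B (sign +) -> bounds (1/2, 1), value = 3/4
Edge 4: R (sign -) -> bounds (1/2, 3/4), value = 5/8
Edge 5: B (sign +) -> bounds (5/8, 3/4), value = 11/16
Edge 6: R (sign -) -> bounds (5/8, 11/16), value = 21/32
Game value = 21/32

21/32


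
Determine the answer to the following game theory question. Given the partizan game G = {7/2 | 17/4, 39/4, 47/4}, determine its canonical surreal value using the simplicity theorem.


Left options: {7/2}, max = 7/2
Right options: {17/4, 39/4, 47/4}, min = 17/4
All options are numbers and max(Left) < min(Right), so by the simplicity theorem the value is the simplest (earliest-born) number strictly between 7/2 and 17/4.
The only integer strictly between 7/2 and 17/4 is 4.
No non-integer in the interval can be simpler: if x is a non-integer in the interval, then floor(x) or ceil(x) also lies in the interval (the interval contains an integer), and both are proper prefixes of x's sign expansion, i.e. born earlier. So the game value is 4.
Game value = 4

4


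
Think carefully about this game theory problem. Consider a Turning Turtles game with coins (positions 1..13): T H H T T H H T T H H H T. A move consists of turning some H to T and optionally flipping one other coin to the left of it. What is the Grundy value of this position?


Coins: T H H T T H H T T H H H T
Key fact: a single head at position k behaves exactly like a Nim heap of size k (turning it to T and optionally flipping a coin at j < k corresponds to moving the heap from k to j, or to 0), and heads combine as a disjunctive sum (two heads at the same place would cancel, matching j XOR j = 0). So the Nim-value is the XOR of the 1-indexed positions of the heads.
Face-up positions (1-indexed): [2, 3, 6, 7, 10, 11, 12]
XOR 0 with 2: 0 XOR 2 = 2
XOR 2 with 3: 2 XOR 3 = 1
XOR 1 with 6: 1 XOR 6 = 7
XOR 7 with 7: 7 XOR 7 = 0
XOR 0 with 10: 0 XOR 10 = 10
XOR 10 with 11: 10 XOR 11 = 1
XOR 1 with 12: 1 XOR 12 = 13
Nim-value = 13

13


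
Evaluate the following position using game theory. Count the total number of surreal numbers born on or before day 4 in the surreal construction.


Day 0: {|} = 0 is born. Count = 1.
Day n: the number of surreal numbers born by day n is 2^(n+1) - 1.
By day 0: 2^1 - 1 = 1
By day 1: 2^2 - 1 = 3
By day 2: 2^3 - 1 = 7
By day 3: 2^4 - 1 = 15
By day 4: 2^5 - 1 = 31
By day 4: 31 surreal numbers.

31


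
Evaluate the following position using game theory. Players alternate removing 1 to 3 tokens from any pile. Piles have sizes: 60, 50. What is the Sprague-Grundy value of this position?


Subtraction set: {1, 2, 3}
For this subtraction set, G(n) = n mod 4 (period = max + 1 = 4).
Pile 1 (size 60): G(60) = 60 mod 4 = 0
Pile 2 (size 50): G(50) = 50 mod 4 = 2
Total Grundy value = XOR of all: 0 XOR 2 = 2

2


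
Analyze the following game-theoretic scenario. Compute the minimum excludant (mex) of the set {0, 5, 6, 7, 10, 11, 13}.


Set = {0, 5, 6, 7, 10, 11, 13}
0 is in the set.
1 is NOT in the set. This is the mex.
mex = 1

1


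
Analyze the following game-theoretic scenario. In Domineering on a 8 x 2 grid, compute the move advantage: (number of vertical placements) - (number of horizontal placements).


Board is 8 x 2 (rows x cols).
Left (vertical) placements: (rows-1) * cols = 7 * 2 = 14
Right (horizontal) placements: rows * (cols-1) = 8 * 1 = 8
Advantage = Left - Right = 14 - 8 = 6

6


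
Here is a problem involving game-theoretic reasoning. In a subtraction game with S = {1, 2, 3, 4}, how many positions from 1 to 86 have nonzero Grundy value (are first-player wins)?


Subtraction set S = {1, 2, 3, 4}, so G(n) = n mod 5.
G(n) = 0 when n is a multiple of 5.
Multiples of 5 in [1, 86]: 17
N-positions (nonzero Grundy) = 86 - 17 = 69

69


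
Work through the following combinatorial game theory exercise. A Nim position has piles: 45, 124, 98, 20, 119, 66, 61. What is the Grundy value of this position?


We need the XOR (exclusive or) of all pile sizes.
After XOR-ing pile 1 (size 45): 0 XOR 45 = 45
After XOR-ing pile 2 (size 124): 45 XOR 124 = 81
After XOR-ing pile 3 (size 98): 81 XOR 98 = 51
After XOR-ing pile 4 (size 20): 51 XOR 20 = 39
After XOR-ing pile 5 (size 119): 39 XOR 119 = 80
After XOR-ing pile 6 (size 66): 80 XOR 66 = 18
After XOR-ing pile 7 (size 61): 18 XOR 61 = 47
The Nim-value of this position is 47.

47


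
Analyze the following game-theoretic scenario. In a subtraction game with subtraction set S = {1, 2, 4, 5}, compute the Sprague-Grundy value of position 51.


The subtraction set is S = {1, 2, 4, 5}.
G(k) = mex{ G(k - s) : s in S, s <= k }. We compute iteratively: G(0) = 0.
G(1) = mex({0}) = 1
G(2) = mex({0, 1}) = 2
G(3) = mex({1, 2}) = 0
G(4) = mex({0, 2}) = 1
G(5) = mex({0, 1}) = 2
G(6) = mex({1, 2}) = 0
G(7) = mex({0, 2}) = 1
Observe that G(3)..G(7) = 0, 1, 2, 0, 1 repeats G(0)..G(4) = 0, 1, 2, 0, 1.
For k >= max(S) = 5, G(k) is determined by the previous 5 values G(k-5)..G(k-1); a window of 5 consecutive values has recurred shifted by 3, so by induction G(k + 3) = G(k) for all k >= 0: the sequence is periodic from the start with period 3.
One period: G(0..2) = 0, 1, 2.
51 mod 3 = 0, so G(51) = G(0) = 0.

0


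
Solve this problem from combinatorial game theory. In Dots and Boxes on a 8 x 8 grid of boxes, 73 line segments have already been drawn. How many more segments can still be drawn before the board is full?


Grid: 8 x 8 boxes, i.e. 9 rows and 9 columns of dots.
Horizontal edges: (rows + 1) * cols = 9 * 8 = 72
Vertical edges: rows * (cols + 1) = 8 * 9 = 72
Total edges: 72 + 72 = 144
Edges drawn: 73
Remaining: 144 - 73 = 71

71


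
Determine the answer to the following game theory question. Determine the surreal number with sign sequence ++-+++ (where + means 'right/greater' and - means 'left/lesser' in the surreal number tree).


Sign expansion: ++-+++
Rule: track bounds (lo, hi), initially (-inf, +inf). On '+', the current value becomes lo and we move to the simplest number in (value, hi): value + 1 if hi = +inf, otherwise the midpoint (value + hi)/2. On '-', the current value becomes hi and we move to value - 1 if lo = -inf, otherwise the midpoint (lo + value)/2.
Start at 0.
Step 1: sign = +, move right. Bounds: (0, +inf). Value = 1
Step 2: sign = +, move right. Bounds: (1, +inf). Value = 2
Step 3: sign = -, move left. Bounds: (1, 2). Value = 3/2
Step 4: sign = +, move right. Bounds: (3/2, 2). Value = 7/4
Step 5: sign = +, move right. Bounds: (7/4, 2). Value = 15/8
Step 6: sign = +, move right. Bounds: (15/8, 2). Value = 31/16
The surreal number with sign expansion ++-+++ is 31/16.

31/16


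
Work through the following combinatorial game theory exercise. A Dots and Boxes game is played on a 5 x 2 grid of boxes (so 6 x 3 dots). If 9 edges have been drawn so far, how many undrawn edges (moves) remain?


Grid: 5 x 2 boxes, i.e. 6 rows and 3 columns of dots.
Horizontal edges: (rows + 1) * cols = 6 * 2 = 12
Vertical edges: rows * (cols + 1) = 5 * 3 = 15
Total edges: 12 + 15 = 27
Edges drawn: 9
Remaining: 27 - 9 = 18

18


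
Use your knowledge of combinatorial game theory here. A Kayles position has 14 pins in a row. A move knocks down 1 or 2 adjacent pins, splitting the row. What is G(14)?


Kayles: a move removes 1 or 2 adjacent pins from a contiguous row.
Removing pins from a row of k leaves two independent rows (a, b) with a + b = k - 1 (one pin) or a + b = k - 2 (two pins); an end removal gives a = 0.
By Sprague-Grundy, G(k) = mex{ G(a) XOR G(b) } over all these splits. G(0) = 0.
G(1): splits (0,0):0^0=0 -> mex({0}) = 1
G(2): splits (0,1):0^1=1 (0,0):0^0=0 -> mex({0, 1}) = 2
G(3): splits (0,2):0^2=2 (1,1):1^1=0 (0,1):0^1=1 -> mex({0, 1, 2}) = 3
G(4): splits (0,3):0^3=3 (1,2):1^2=3 (0,2):0^2=2 (1,1):1^1=0 -> mex({0, 2, 3}) = 1
G(5): splits (0,4):0^1=1 (1,3):1^3=2 (2,2):2^2=0 (0,3):0^3=3 (1,2):1^2=3 -> mex({0, 1, 2, 3}) = 4
G(6) = mex({0, 1, 2, 4}) = 3
G(7) = mex({0, 1, 3, 4, 5}) = 2
G(8) = mex({0, 2, 3, 5, 6}) = 1
G(9) = mex({0, 1, 2, 3, 6, 7}) = 4
G(10) = mex({0, 1, 3, 4, 5, 7}) = 2
G(11) = mex({0, 1, 2, 3, 4, 5}) = 6
G(12) = mex({0, 1, 2, 3, 5, 6, 7}) = 4
G(13) = mex({0, 2, 3, 4, 6, 7}) = 1
G(14) = mex({0, 1, 4, 5, 6, 7}) = 2
Therefore G(14) = 2.

2


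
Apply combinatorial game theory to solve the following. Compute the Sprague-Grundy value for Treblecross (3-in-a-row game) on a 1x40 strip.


Treblecross: place X on empty cells; 3-in-a-row wins.
Playing within two cells of an existing X lets the opponent win at once, so sensible play treats the cells i-2..i+2 around each X as dead. The player left with no safe cell loses, so this is a normal-play take-away game on strips of safe cells.
Placing X at cell i (0-indexed) of a strip of k safe cells leaves independent strips of sizes max(0, i-2) and max(0, k-i-3). Hence G(k) = mex{ G(max(0,i-2)) XOR G(max(0,k-i-3)) : 0 <= i < k }, with G(0) = 0.
G(1): splits (0,0):0^0=0 -> mex({0}) = 1
G(2): splits (0,0):0^0=0 -> mex({0}) = 1
G(3): splits (0,0):0^0=0 -> mex({0}) = 1
G(4): splits (0,1):0^1=1 (0,0):0^0=0 -> mex({0, 1}) = 2
G(5): splits (0,2):0^1=1 (0,1):0^1=1 (0,0):0^0=0 -> mex({0, 1}) = 2
G(6) = mex({1}) = 0
G(7) = mex({0, 1, 2}) = 3
G(8) = mex({0, 1, 2}) = 3
G(9) = mex({0, 2}) = 1
G(10) = mex({0, 2, 3}) = 1
G(11) = mex({0, 3}) = 1
G(12) = mex({1, 3}) = 0
G(13) = mex({0, 1, 2, 3}) = 4
G(14) = mex({0, 1, 2}) = 3
G(15) = mex({0, 1, 2}) = 3
G(16) = mex({0, 1, 2, 4}) = 3
G(17) = mex({0, 1, 3, 4}) = 2
G(18) = mex({0, 1, 3, 4}) = 2
G(19) = mex({0, 1, 3, 5}) = 2
G(20) = mex({0, 1, 2, 3, 5}) = 4
G(21) = mex({0, 1, 2, 3, 5}) = 4
G(22) = mex({1, 2, 6}) = 0
G(23) = mex({0, 1, 2, 3, 4, 6}) = 5
G(24) = mex({0, 1, 2, 3, 4}) = 5
G(25) = mex({0, 1, 3, 4, 7}) = 2
G(26) = mex({0, 1, 3, 4, 5, 7}) = 2
G(27) = mex({0, 1, 3, 5}) = 2
G(28) = mex({0, 1, 2, 5}) = 3
G(29) = mex({0, 1, 2, 4, 5, 6}) = 3
G(30) = mex({1, 2, 4, 6}) = 0
G(31) = mex({0, 1, 2, 3, 4, 6}) = 5
G(32) = mex({1, 2, 3, 4, 7}) = 0
G(33) = mex({0, 3, 7}) = 1
G(34) = mex({0, 2, 3, 5, 7}) = 1
G(35) = mex({0, 2, 3, 5, 6}) = 1
G(36) = mex({0, 1, 2, 5, 6}) = 3
G(37) = mex({0, 1, 2, 4, 5, 6}) = 3
G(38) = mex({0, 1, 2, 4}) = 3
G(39) = mex({0, 1, 2, 3, 4, 7}) = 5
G(40) = mex({0, 1, 2, 3, 4, 5, 7}) = 6
Therefore G(40) = 6.

6


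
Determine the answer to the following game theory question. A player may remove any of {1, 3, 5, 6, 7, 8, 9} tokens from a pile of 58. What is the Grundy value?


The subtraction set is S = {1, 3, 5, 6, 7, 8, 9}.
G(k) = mex{ G(k - s) : s in S, s <= k }. We compute iteratively: G(0) = 0.
G(1) = mex({0}) = 1
G(2) = mex({1}) = 0
G(3) = mex({0}) = 1
G(4) = mex({1}) = 0
G(5) = mex({0}) = 1
G(6) = mex({0, 1}) = 2
G(7) = mex({0, 1, 2}) = 3
G(8) = mex({0, 1, 3}) = 2
G(9) = mex({0, 1, 2}) = 3
G(10) = mex({0, 1, 3}) = 2
G(11) = mex({0, 1, 2}) = 3
G(12) = mex({0, 1, 2, 3}) = 4
G(13) = mex({0, 1, 2, 3, 4}) = 5
G(14) = mex({1, 2, 3, 5}) = 0
G(15) = mex({0, 2, 3, 4}) = 1
G(16) = mex({1, 2, 3, 5}) = 0
G(17) = mex({0, 2, 3, 4}) = 1
G(18) = mex({1, 2, 3, 4, 5}) = 0
G(19) = mex({0, 2, 3, 4, 5}) = 1
G(20) = mex({0, 1, 3, 4, 5}) = 2
G(21) = mex({0, 1, 2, 4, 5}) = 3
G(22) = mex({0, 1, 3, 5}) = 2
Observe that G(14)..G(22) = 0, 1, 0, 1, 0, 1, 2, 3, 2 repeats G(0)..G(8) = 0, 1, 0, 1, 0, 1, 2, 3, 2.
For k >= max(S) = 9, G(k) is determined by the previous 9 values G(k-9)..G(k-1); a window of 9 consecutive values has recurred shifted by 14, so by induction G(k + 14) = G(k) for all k >= 0: the sequence is periodic from the start with period 14.
One period: G(0..13) = 0, 1, 0, 1, 0, 1, 2, 3, 2, 3, 2, 3, 4, 5.
58 mod 14 = 2, so G(58) = G(2) = 0.

0


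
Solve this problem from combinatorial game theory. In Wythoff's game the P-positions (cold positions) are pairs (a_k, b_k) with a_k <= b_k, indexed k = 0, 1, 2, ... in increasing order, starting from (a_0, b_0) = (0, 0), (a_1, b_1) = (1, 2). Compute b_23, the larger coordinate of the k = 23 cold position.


By Wythoff's theorem, a_k = floor(k * phi) and b_k = floor(k * phi^2) = a_k + k, where phi = (1 + sqrt(5))/2 is the golden ratio.
phi = (1 + sqrt(5))/2 = 1.618034
phi^2 = phi + 1 = 2.618034
k = 23
k * phi^2 = 23 * 2.618034 = 60.214782
b_23 = floor(k * phi^2) = 60 (check: a_23 + k = 37 + 23 = 60)

60


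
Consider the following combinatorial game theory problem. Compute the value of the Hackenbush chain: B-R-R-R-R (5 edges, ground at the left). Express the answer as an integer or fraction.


Edges (from ground): B-R-R-R-R
By Berlekamp's sign-expansion rule, a Blue-Red Hackenbush stalk has the value of the surreal number whose sign sequence is the edge sequence with B -> + and R -> -.
Sign sequence: +----
Trace the sign expansion in the surreal number tree, starting from 0:
Edge 1: B (sign +) -> bounds (0, +inf), value = 1
Edge 2: R (sign -) -> bounds (0, 1), value = 1/2
Edge 3: R (sign -) -> bounds (0, 1/2), value = 1/4
Edge 4: R (sign -) -> bounds (0, 1/4), value = 1/8
Edge 5: R (sign -) -> bounds (0, 1/8), value = 1/16
Game value = 1/16

1/16


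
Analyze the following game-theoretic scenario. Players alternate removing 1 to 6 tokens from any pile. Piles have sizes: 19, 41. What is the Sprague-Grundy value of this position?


Subtraction set: {1, 2, 3, 4, 5, 6}
For this subtraction set, G(n) = n mod 7 (period = max + 1 = 7).
Pile 1 (size 19): G(19) = 19 mod 7 = 5
Pile 2 (size 41): G(41) = 41 mod 7 = 6
Total Grundy value = XOR of all: 5 XOR 6 = 3

3


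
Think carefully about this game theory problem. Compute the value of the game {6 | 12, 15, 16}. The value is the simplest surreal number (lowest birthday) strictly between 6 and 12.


Left options: {6}, max = 6
Right options: {12, 15, 16}, min = 12
All options are numbers and max(Left) < min(Right), so by the simplicity theorem the value is the simplest (earliest-born) number strictly between 6 and 12.
Integers 7 through 11 all lie strictly between 6 and 12.
Among integers, the simplest (lowest birthday = smallest |n|; 0 is born on day 0, +-n on day n) is 7.
No non-integer in the interval can be simpler: if x is a non-integer in the interval, then floor(x) or ceil(x) also lies in the interval (the interval contains an integer), and both are proper prefixes of x's sign expansion, i.e. born earlier. So the game value is 7.
Game value = 7

7


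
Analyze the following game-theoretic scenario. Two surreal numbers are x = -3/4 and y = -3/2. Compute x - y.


x = -3/4, y = -3/2
Converting to common denominator: 4
x = -3/4, y = -6/4
x - y = -3/4 - -3/2 = 3/4

3/4


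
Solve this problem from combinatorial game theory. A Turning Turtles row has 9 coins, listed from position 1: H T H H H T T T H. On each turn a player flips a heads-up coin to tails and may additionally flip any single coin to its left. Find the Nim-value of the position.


Coins: H T H H H T T T H
Key fact: a single head at position k behaves exactly like a Nim heap of size k (turning it to T and optionally flipping a coin at j < k corresponds to moving the heap from k to j, or to 0), and heads combine as a disjunctive sum (two heads at the same place would cancel, matching j XOR j = 0). So the Nim-value is the XOR of the 1-indexed positions of the heads.
Face-up positions (1-indexed): [1, 3, 4, 5, 9]
XOR 0 with 1: 0 XOR 1 = 1
XOR 1 with 3: 1 XOR 3 = 2
XOR 2 with 4: 2 XOR 4 = 6
XOR 6 with 5: 6 XOR 5 = 3
XOR 3 with 9: 3 XOR 9 = 10
Nim-value = 10

10


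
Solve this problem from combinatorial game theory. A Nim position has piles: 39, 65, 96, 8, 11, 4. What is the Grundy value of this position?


We need the XOR (exclusive or) of all pile sizes.
After XOR-ing pile 1 (size 39): 0 XOR 39 = 39
After XOR-ing pile 2 (size 65): 39 XOR 65 = 102
After XOR-ing pile 3 (size 96): 102 XOR 96 = 6
After XOR-ing pile 4 (size 8): 6 XOR 8 = 14
After XOR-ing pile 5 (size 11): 14 XOR 11 = 5
After XOR-ing pile 6 (size 4): 5 XOR 4 = 1
The Nim-value of this position is 1.

1


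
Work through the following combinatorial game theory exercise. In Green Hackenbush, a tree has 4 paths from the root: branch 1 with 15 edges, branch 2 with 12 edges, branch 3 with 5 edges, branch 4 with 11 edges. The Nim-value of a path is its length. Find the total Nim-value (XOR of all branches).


The tree has 4 branches from the ground vertex.
In Green Hackenbush, the Nim-value of a simple path of length k is k.
Branch 1: length 15, Nim-value = 15
Branch 2: length 12, Nim-value = 12
Branch 3: length 5, Nim-value = 5
Branch 4: length 11, Nim-value = 11
Total Nim-value = XOR of all branch values:
0 XOR 15 = 15
15 XOR 12 = 3
3 XOR 5 = 6
6 XOR 11 = 13
Nim-value of the tree = 13

13


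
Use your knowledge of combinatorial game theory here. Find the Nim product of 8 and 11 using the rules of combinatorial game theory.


Nim multiplication is bilinear over XOR: (u XOR v) * w = (u*w) XOR (v*w).
So we split each operand into its bit components and XOR the pairwise Nim products.
8 = 8 (as XOR of powers of 2).
11 = 1 + 2 + 8 (as XOR of powers of 2).
Using the standard Nim-product table on single bits:
  2*2 = 3,   2*4 = 8,   2*8 = 12,
  4*4 = 6,   4*8 = 11,  8*8 = 13,
and  1*x = x (identity), k*l = l*k (commutative).
Pairwise Nim products:
  8 * 1 = 8
  8 * 2 = 12
  8 * 8 = 13
XOR them: 8 XOR 12 XOR 13 = 9.
Result: 8 * 11 = 9 (in Nim).

9


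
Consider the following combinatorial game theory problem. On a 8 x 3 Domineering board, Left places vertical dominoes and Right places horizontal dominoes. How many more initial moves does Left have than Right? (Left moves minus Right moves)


Board is 8 x 3 (rows x cols).
Left (vertical) placements: (rows-1) * cols = 7 * 3 = 21
Right (horizontal) placements: rows * (cols-1) = 8 * 2 = 16
Advantage = Left - Right = 21 - 16 = 5

5


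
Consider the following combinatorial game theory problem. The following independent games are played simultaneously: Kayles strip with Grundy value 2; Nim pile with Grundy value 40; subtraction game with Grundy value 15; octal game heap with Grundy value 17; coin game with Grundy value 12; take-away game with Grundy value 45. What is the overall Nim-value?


By the Sprague-Grundy theorem, the Grundy value of a sum of games is the XOR of individual Grundy values.
Kayles strip: Grundy value = 2. Running XOR: 0 XOR 2 = 2
Nim pile: Grundy value = 40. Running XOR: 2 XOR 40 = 42
subtraction game: Grundy value = 15. Running XOR: 42 XOR 15 = 37
octal game heap: Grundy value = 17. Running XOR: 37 XOR 17 = 52
coin game: Grundy value = 12. Running XOR: 52 XOR 12 = 56
take-away game: Grundy value = 45. Running XOR: 56 XOR 45 = 21
The combined Grundy value is 21.

21


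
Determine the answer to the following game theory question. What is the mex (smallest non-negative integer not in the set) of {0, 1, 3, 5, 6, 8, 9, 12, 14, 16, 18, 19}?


Set = {0, 1, 3, 5, 6, 8, 9, 12, 14, 16, 18, 19}
0 is in the set.
1 is in the set.
2 is NOT in the set. This is the mex.
mex = 2

2


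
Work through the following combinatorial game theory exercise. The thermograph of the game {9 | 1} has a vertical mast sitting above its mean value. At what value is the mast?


Game = {9 | 1}, a switch {a | b} with numbers a > b.
Its thermograph has left wall a - t and right wall b + t, which meet at t = (a - b)/2, where both equal (a + b)/2. So the mast (mean value) is at (a + b)/2.
Mean = (9 + (1))/2 = 10/2 = 5

5


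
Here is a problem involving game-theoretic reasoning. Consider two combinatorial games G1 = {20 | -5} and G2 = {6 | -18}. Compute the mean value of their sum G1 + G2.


G1 = {20 | -5}, G2 = {6 | -18}
Each is a switch {a | b} with numbers a > b; its mean value is (a + b)/2, and mean value is additive over game sums: m(G1 + G2) = m(G1) + m(G2).
Mean of G1 = (20 + (-5))/2 = 15/2 = 15/2
Mean of G2 = (6 + (-18))/2 = -12/2 = -6
Mean of G1 + G2 = 15/2 + -6 = 3/2

3/2


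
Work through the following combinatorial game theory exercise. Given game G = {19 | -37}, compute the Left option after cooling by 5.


Original game: {19 | -37} (a switch {a | b} with a > b).
Cooling by t (for t below the temperature (a - b)/2 = 28) taxes each move by t: {a | b} cooled by t is {a - t | b + t}.
Cooling amount: t = 5
Cooled Left option: 19 - 5 = 14
Cooled Right option: -37 + 5 = -32
Cooled game: {14 | -32}
Left option = 14

14
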